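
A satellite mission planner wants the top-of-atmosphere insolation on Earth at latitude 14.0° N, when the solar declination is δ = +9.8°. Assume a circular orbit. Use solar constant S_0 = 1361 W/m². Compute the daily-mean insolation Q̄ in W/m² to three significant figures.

Q̄ ≈ 443 W/m²

cos h₀ = −tan(+14.0°) tan(+9.800°) = -0.0431, h₀ = 1.6139 rad.
Bracket: h₀ sin ϕ sin δ + cos ϕ cos δ sin h₀ = 1.6139×0.24192×0.17021 + 0.97030×0.98541×0.99907 = 0.066456 + 0.955254 = 1.021710.
Q̄ = (S_0/π) × [bracket] = (1361/π) × 1.021710 = 442.6 W/m².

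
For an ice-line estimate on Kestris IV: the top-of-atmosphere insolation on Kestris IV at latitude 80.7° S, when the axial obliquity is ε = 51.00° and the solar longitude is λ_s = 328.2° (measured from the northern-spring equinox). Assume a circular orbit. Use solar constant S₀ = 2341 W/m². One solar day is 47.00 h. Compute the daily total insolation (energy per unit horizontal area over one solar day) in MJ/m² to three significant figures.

Solar declination: sin δ = sin ε · sin λ_s = sin 51.00° × sin 328.2° = -0.40952, so δ = -24.175°.
cos H₀ = −tan(-80.7°) tan(-24.175°) = -2.7412 ≤ −1 ⇒ polar day, H₀ = π.
Bracket: H₀ sin φ sin δ + cos φ cos δ sin H₀ = 3.1416×-0.98686×-0.40952 + 0.16160×0.91230×0.00000 = 1.269643 + 0.000000 = 1.269643.
Q̄ = (S₀/π) × [bracket] = (2341/π) × 1.269643 = 946.09 W/m².
Daily total = Q̄ × 47.00 h × 3600 s/h = 946.09 × 47.00 × 3600 / 10⁶ = 160.1 MJ/m².

160 MJ/m²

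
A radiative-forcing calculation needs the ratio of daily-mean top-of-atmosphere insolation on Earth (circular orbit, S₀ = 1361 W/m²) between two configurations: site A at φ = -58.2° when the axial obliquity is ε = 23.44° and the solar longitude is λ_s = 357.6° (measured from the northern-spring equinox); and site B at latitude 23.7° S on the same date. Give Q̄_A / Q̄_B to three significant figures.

— Configuration A (φ=-58.2°):
Solar declination: sin δ = sin ε · sin λ_s = sin 23.44° × sin 357.6° = -0.01666, so δ = -0.954°.
cos H₀ = −tan(-58.2°) tan(-0.954°) = -0.0269, H₀ = 1.5977 rad.
Bracket: H₀ sin φ sin δ + cos φ cos δ sin H₀ = 1.5977×-0.84989×-0.01666 + 0.52696×0.99986×0.99964 = 0.022622 + 0.526697 = 0.549319.
Q̄ = (S₀/π) × [bracket] = (1361/π) × 0.549319 = 237.98 W/m².
— Configuration B (φ=-23.7°):
cos H₀ = −tan(-23.7°) tan(-0.954°) = -0.0073, H₀ = 1.5781 rad.
Bracket: H₀ sin φ sin δ + cos φ cos δ sin H₀ = 1.5781×-0.40195×-0.01666 + 0.91566×0.99986×0.99997 = 0.010568 + 0.915504 = 0.926072.
Q̄ = (S₀/π) × [bracket] = (1361/π) × 0.926072 = 401.19 W/m².
Ratio Q̄_A / Q̄_B = 237.98 / 401.19 = 0.5932.

Q̄_A / Q̄_B ≈ 0.593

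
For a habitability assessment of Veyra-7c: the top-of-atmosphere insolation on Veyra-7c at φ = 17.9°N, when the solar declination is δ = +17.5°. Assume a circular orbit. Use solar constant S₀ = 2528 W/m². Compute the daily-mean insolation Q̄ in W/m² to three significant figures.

Q̄ ≈ 851 W/m²

cos H₀ = −tan(+17.9°) tan(+17.500°) = -0.1018, H₀ = 1.6728 rad.
Bracket: H₀ sin φ sin δ + cos φ cos δ sin H₀ = 1.6728×0.30736×0.30071 + 0.95159×0.95372×0.99480 = 0.154611 + 0.902831 = 1.057442.
Q̄ = (S₀/π) × [bracket] = (2528/π) × 1.057442 = 850.9 W/m².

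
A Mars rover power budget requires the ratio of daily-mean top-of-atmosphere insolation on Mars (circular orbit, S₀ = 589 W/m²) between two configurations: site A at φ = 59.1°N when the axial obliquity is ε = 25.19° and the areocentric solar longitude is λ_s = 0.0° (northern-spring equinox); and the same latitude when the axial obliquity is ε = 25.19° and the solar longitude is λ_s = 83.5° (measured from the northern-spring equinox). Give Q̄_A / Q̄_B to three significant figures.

— Configuration A (φ=+59.1°):
sin δ = sin 25.19° × sin 0.0° = 0.00000, so δ = +0.000°.
cos H₀ = −tan(+59.1°) tan(+0.000°) = -0.0000, H₀ = 1.5708 rad.
Bracket: H₀ sin φ sin δ + cos φ cos δ sin H₀ = 1.5708×0.85806×0.00000 + 0.51354×1.00000×1.00000 = 0.000000 + 0.513540 = 0.513540.
Q̄ = (S₀/π) × [bracket] = (589/π) × 0.513540 = 96.281 W/m².
— Configuration B (φ=+59.1°):
Solar declination: sin δ = sin ε · sin λ_s = sin 25.19° × sin 83.5° = 0.42289, so δ = +25.017°.
cos H₀ = −tan(+59.1°) tan(+25.017°) = -0.7797, H₀ = 2.4651 rad.
Bracket: H₀ sin φ sin δ + cos φ cos δ sin H₀ = 2.4651×0.85806×0.42289 + 0.51354×0.90618×0.62610 = 0.894498 + 0.291362 = 1.185860.
Q̄ = (S₀/π) × [bracket] = (589/π) × 1.185860 = 222.33 W/m².
Ratio Q̄_A / Q̄_B = 96.281 / 222.33 = 0.4331.

Q̄_A / Q̄_B ≈ 0.433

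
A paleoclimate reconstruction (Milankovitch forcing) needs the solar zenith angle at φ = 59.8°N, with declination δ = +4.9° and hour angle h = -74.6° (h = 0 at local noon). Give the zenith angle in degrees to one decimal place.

θ_z = 78.1°

cos θ_z = sin φ sin δ + cos φ cos δ cos h = 0.073824 + 0.133092 = 0.206916.
θ_z = arccos(0.206916) = 78.1°.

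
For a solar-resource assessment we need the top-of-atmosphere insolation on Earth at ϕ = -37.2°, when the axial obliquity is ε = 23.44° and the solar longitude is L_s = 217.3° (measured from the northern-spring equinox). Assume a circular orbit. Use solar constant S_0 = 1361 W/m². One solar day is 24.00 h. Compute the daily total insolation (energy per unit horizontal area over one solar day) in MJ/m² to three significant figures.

38.0 MJ/m²

Solar declination: sin δ = sin ε · sin L_s = sin 23.44° × sin 217.3° = -0.24106, so δ = -13.949°.
cos h₀ = −tan(-37.2°) tan(-13.949°) = -0.1885, h₀ = 1.7605 rad.
Bracket: h₀ sin ϕ sin δ + cos ϕ cos δ sin h₀ = 1.7605×-0.60460×-0.24106 + 0.79653×0.97051×0.98207 = 0.256584 + 0.759180 = 1.015764.
Q̄ = (S_0/π) × [bracket] = (1361/π) × 1.015764 = 440.05 W/m².
Daily total = Q̄ × 24.00 h × 3600 s/h = 440.05 × 24.00 × 3600 / 10⁶ = 38.02 MJ/m².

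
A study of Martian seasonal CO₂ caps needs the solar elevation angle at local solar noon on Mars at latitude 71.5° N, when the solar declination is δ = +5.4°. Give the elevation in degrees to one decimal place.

23.9°

At local noon the hour angle is zero, so the zenith angle equals |φ − δ| = |+71.5° − (+5.400°)| = 66.100°.
Elevation = 90° − 66.100° = 23.9°.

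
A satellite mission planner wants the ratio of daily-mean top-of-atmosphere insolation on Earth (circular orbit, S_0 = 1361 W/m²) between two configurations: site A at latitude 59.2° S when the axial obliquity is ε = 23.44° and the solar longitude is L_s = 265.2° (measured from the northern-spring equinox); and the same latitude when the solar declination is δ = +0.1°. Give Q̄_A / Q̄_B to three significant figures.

— Configuration A (ϕ=-59.2°):
Solar declination: sin δ = sin ε · sin L_s = sin 23.44° × sin 265.2° = -0.39639, so δ = -23.353°.
cos h₀ = −tan(-59.2°) tan(-23.353°) = -0.7243, h₀ = 2.3808 rad.
Bracket: h₀ sin ϕ sin δ + cos ϕ cos δ sin h₀ = 2.3808×-0.85896×-0.39639 + 0.51204×0.91808×0.68950 = 0.810622 + 0.324130 = 1.134752.
Q̄ = (S_0/π) × [bracket] = (1361/π) × 1.134752 = 491.60 W/m².
— Configuration B (ϕ=-59.2°):
cos h₀ = −tan(-59.2°) tan(+0.100°) = 0.0029, h₀ = 1.5679 rad.
Bracket: h₀ sin ϕ sin δ + cos ϕ cos δ sin h₀ = 1.5679×-0.85896×0.00175 + 0.51204×1.00000×1.00000 = -0.002357 + 0.512040 = 0.509683.
Q̄ = (S_0/π) × [bracket] = (1361/π) × 0.509683 = 220.80 W/m².
Ratio Q̄_A / Q̄_B = 491.60 / 220.80 = 2.226.

Q̄_A / Q̄_B ≈ 2.23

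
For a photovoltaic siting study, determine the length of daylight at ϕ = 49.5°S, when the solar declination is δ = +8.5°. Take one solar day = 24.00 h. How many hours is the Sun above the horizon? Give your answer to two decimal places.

cos h₀ = −tan ϕ · tan δ = −tan(-49.5°) × tan(+8.500°) = 0.1750, so h₀ = 1.3949 rad = 79.92°.
Daylight = 2h₀/(2π) × 24.00 h = (1.3949/π) × 24.00 = 10.66 h.

10.66 h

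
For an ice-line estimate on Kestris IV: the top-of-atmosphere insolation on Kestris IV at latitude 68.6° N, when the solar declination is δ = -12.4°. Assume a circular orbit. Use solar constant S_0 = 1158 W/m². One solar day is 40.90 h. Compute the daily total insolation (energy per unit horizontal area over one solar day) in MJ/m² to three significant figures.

5.43 MJ/m²

cos h₀ = −tan(+68.6°) tan(-12.400°) = 0.5610, h₀ = 0.9752 rad.
Bracket: h₀ sin ϕ sin δ + cos ϕ cos δ sin h₀ = 0.9752×0.93106×-0.21474 + 0.36488×0.97667×0.82780 = -0.194977 + 0.295001 = 0.100024.
Q̄ = (S_0/π) × [bracket] = (1158/π) × 0.100024 = 36.869 W/m².
Daily total = Q̄ × 40.90 h × 3600 s/h = 36.869 × 40.90 × 3600 / 10⁶ = 5.429 MJ/m².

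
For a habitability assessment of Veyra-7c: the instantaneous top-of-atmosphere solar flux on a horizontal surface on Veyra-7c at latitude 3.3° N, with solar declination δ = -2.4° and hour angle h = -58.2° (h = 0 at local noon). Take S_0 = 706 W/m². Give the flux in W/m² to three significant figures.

cos θ_z = sin ϕ sin δ + cos ϕ cos δ cos h = -0.002411 + 0.525621 = 0.523210.
Flux = S_0 · cos θ_z = 706 × 0.523210 = 369.4 W/m².

369 W/m²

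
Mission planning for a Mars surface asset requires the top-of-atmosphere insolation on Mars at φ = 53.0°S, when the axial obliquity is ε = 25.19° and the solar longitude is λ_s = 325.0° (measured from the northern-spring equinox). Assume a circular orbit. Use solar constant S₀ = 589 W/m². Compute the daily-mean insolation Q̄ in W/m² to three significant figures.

Q̄ ≈ 173 W/m²

Solar declination: sin δ = sin ε · sin λ_s = sin 25.19° × sin 325.0° = -0.24413, so δ = -14.130°.
cos H₀ = −tan(-53.0°) tan(-14.130°) = -0.3341, H₀ = 1.9114 rad.
Bracket: H₀ sin φ sin δ + cos φ cos δ sin H₀ = 1.9114×-0.79864×-0.24413 + 0.60182×0.96974×0.94255 = 0.372669 + 0.550081 = 0.922750.
Q̄ = (S₀/π) × [bracket] = (589/π) × 0.922750 = 173.0 W/m².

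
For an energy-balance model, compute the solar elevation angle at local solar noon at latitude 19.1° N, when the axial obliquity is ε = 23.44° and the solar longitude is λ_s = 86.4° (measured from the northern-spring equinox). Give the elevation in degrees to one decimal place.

85.7°

Solar declination: sin δ = sin ε · sin λ_s = sin 23.44° × sin 86.4° = 0.39700, so δ = +23.391°.
At local noon the hour angle is zero, so the zenith angle equals |φ − δ| = |+19.1° − (+23.391°)| = 4.291°.
Elevation = 90° − 4.291° = 85.7°.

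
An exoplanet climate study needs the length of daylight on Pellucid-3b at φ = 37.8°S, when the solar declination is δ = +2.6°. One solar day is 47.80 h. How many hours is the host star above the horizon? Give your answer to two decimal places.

cos H₀ = −tan φ · tan δ = −tan(-37.8°) × tan(+2.600°) = 0.0352, so H₀ = 1.5356 rad = 87.98°.
Daylight = 2H₀/(2π) × 47.80 h = (1.5356/π) × 47.80 = 23.36 h.

23.36 h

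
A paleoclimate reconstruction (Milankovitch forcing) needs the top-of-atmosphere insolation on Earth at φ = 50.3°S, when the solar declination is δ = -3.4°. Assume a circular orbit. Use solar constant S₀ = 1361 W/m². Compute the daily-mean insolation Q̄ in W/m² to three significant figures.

cos H₀ = −tan(-50.3°) tan(-3.400°) = -0.0716, H₀ = 1.6424 rad.
Bracket: H₀ sin φ sin δ + cos φ cos δ sin H₀ = 1.6424×-0.76940×-0.05931 + 0.63877×0.99824×0.99744 = 0.074948 + 0.636013 = 0.710961.
Q̄ = (S₀/π) × [bracket] = (1361/π) × 0.710961 = 308.0 W/m².

Q̄ ≈ 308 W/m²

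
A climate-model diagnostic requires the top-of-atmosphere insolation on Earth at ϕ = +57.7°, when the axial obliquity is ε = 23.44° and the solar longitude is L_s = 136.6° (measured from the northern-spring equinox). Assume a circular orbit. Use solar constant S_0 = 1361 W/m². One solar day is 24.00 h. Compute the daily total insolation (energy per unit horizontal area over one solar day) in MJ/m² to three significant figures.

34.8 MJ/m²

Solar declination: sin δ = sin ε · sin L_s = sin 23.44° × sin 136.6° = 0.27332, so δ = +15.862°.
cos h₀ = −tan(+57.7°) tan(+15.862°) = -0.4495, h₀ = 2.0370 rad.
Bracket: h₀ sin ϕ sin δ + cos ϕ cos δ sin h₀ = 2.0370×0.84526×0.27332 + 0.53435×0.96192×0.89330 = 0.470601 + 0.459158 = 0.929759.
Q̄ = (S_0/π) × [bracket] = (1361/π) × 0.929759 = 402.79 W/m².
Daily total = Q̄ × 24.00 h × 3600 s/h = 402.79 × 24.00 × 3600 / 10⁶ = 34.80 MJ/m².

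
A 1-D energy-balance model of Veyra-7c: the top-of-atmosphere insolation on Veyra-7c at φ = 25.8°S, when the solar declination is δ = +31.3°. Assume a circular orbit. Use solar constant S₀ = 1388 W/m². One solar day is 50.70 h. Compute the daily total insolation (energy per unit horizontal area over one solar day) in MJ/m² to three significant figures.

36.1 MJ/m²

cos H₀ = −tan(-25.8°) tan(+31.300°) = 0.2939, H₀ = 1.2725 rad.
Bracket: H₀ sin φ sin δ + cos φ cos δ sin H₀ = 1.2725×-0.43523×0.51952 + 0.90032×0.85446×0.95583 = -0.287726 + 0.735308 = 0.447582.
Q̄ = (S₀/π) × [bracket] = (1388/π) × 0.447582 = 197.75 W/m².
Daily total = Q̄ × 50.70 h × 3600 s/h = 197.75 × 50.70 × 3600 / 10⁶ = 36.09 MJ/m².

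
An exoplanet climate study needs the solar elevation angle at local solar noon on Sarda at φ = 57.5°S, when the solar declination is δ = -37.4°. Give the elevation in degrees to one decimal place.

69.9°

At local noon the hour angle is zero, so the zenith angle equals |φ − δ| = |-57.5° − (-37.400°)| = 20.100°.
Elevation = 90° − 20.100° = 69.9°.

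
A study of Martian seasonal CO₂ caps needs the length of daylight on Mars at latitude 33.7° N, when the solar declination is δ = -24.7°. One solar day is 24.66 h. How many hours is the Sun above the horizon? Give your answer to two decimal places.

cos H₀ = −tan φ · tan δ = −tan(+33.7°) × tan(-24.700°) = 0.3067, so H₀ = 1.2590 rad = 72.14°.
Daylight = 2H₀/(2π) × 24.66 h = (1.2590/π) × 24.66 = 9.88 h.

9.88 h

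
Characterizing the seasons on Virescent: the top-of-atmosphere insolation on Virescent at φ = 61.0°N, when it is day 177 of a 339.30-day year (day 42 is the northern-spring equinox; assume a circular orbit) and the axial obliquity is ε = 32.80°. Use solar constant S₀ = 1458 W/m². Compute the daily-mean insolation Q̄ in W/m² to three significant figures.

Q̄ ≈ 462 W/m²

Solar longitude: λ_s = 360° × (177 − 42)/339.30 = 143.236°.
sin δ = sin 32.80° × sin 143.236° = 0.32422, so δ = +18.918°.
cos H₀ = −tan(+61.0°) tan(+18.918°) = -0.6183, H₀ = 2.2374 rad.
Bracket: H₀ sin φ sin δ + cos φ cos δ sin H₀ = 2.2374×0.87462×0.32422 + 0.48481×0.94598×0.78593 = 0.634458 + 0.360444 = 0.994902.
Q̄ = (S₀/π) × [bracket] = (1458/π) × 0.994902 = 461.7 W/m².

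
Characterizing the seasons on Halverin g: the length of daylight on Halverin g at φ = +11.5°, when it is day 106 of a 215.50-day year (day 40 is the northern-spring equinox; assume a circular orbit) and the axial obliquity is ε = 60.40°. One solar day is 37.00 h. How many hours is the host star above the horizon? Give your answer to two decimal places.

Solar longitude: λ_s = 360° × (106 − 40)/215.50 = 110.255°.
sin δ = sin 60.40° × sin 110.255° = 0.81573, so δ = +54.659°.
cos H₀ = −tan φ · tan δ = −tan(+11.5°) × tan(+54.659°) = -0.2869, so H₀ = 1.8618 rad = 106.67°.
Daylight = 2H₀/(2π) × 37.00 h = (1.8618/π) × 37.00 = 21.93 h.

21.93 h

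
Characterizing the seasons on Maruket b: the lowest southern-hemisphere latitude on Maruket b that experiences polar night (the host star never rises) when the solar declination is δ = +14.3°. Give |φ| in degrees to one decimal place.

Polar night requires cos H₀ = −tan φ tan δ ≥ 1, i.e. tan φ tan δ ≤ −1.
The boundary is |tan φ| · |tan δ| = 1, so |φ| = 90° − |δ| = 90° − 14.3° = 75.7° in the southern hemisphere.

|φ| = 75.7°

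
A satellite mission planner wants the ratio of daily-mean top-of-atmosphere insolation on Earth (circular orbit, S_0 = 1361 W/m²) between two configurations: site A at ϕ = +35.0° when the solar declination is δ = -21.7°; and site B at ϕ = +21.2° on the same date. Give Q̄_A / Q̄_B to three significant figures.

Q̄_A / Q̄_B ≈ 0.687

— Configuration A (ϕ=+35.0°):
cos h₀ = −tan(+35.0°) tan(-21.700°) = 0.2786, h₀ = 1.2884 rad.
Bracket: h₀ sin ϕ sin δ + cos ϕ cos δ sin h₀ = 1.2884×0.57358×-0.36975 + 0.81915×0.92913×0.96039 = -0.273245 + 0.730950 = 0.457705.
Q̄ = (S_0/π) × [bracket] = (1361/π) × 0.457705 = 198.29 W/m².
— Configuration B (ϕ=+21.2°):
cos h₀ = −tan(+21.2°) tan(-21.700°) = 0.1544, h₀ = 1.4158 rad.
Bracket: h₀ sin ϕ sin δ + cos ϕ cos δ sin h₀ = 1.4158×0.36162×-0.36975 + 0.93232×0.92913×0.98802 = -0.189305 + 0.855869 = 0.666564.
Q̄ = (S_0/π) × [bracket] = (1361/π) × 0.666564 = 288.77 W/m².
Ratio Q̄_A / Q̄_B = 198.29 / 288.77 = 0.6867.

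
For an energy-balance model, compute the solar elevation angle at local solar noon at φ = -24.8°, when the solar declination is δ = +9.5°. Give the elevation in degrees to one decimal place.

55.7°

At local noon the hour angle is zero, so the zenith angle equals |φ − δ| = |-24.8° − (+9.500°)| = 34.300°.
Elevation = 90° − 34.300° = 55.7°.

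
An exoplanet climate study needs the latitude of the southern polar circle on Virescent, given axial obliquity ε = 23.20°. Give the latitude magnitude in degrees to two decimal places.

66.80°

The polar circle is the lowest latitude that experiences at least one full rotation of continuous darkness at the northern-summer solstice; it lies at |φ| = 90° − ε = 90° − 23.20° = 66.80°.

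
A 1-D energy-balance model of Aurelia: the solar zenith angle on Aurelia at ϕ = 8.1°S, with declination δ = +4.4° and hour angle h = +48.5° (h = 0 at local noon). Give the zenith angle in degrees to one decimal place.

cos θ_z = sin ϕ sin δ + cos ϕ cos δ cos h = -0.010810 + 0.654076 = 0.643266.
θ_z = arccos(0.643266) = 50.0°.

θ_z = 50.0°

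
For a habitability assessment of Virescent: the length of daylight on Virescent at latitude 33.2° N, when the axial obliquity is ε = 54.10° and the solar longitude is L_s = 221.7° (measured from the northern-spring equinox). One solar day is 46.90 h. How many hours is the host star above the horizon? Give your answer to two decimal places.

17.00 h

Solar declination: sin δ = sin ε · sin L_s = sin 54.10° × sin 221.7° = -0.53886, so δ = -32.606°.
cos h₀ = −tan ϕ · tan δ = −tan(+33.2°) × tan(-32.606°) = 0.4186, so h₀ = 1.1389 rad = 65.25°.
Daylight = 2h₀/(2π) × 46.90 h = (1.1389/π) × 46.90 = 17.00 h.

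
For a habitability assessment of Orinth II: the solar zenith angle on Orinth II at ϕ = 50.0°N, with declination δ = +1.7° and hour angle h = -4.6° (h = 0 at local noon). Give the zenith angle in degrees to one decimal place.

θ_z = 48.5°

cos θ_z = sin ϕ sin δ + cos ϕ cos δ cos h = 0.022726 + 0.640435 = 0.663161.
θ_z = arccos(0.663161) = 48.5°.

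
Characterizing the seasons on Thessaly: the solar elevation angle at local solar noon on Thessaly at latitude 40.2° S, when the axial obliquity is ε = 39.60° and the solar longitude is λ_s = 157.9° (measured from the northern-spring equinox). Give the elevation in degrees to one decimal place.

Solar declination: sin δ = sin ε · sin λ_s = sin 39.60° × sin 157.9° = 0.23981, so δ = +13.876°.
At local noon the hour angle is zero, so the zenith angle equals |φ − δ| = |-40.2° − (+13.876°)| = 54.076°.
Elevation = 90° − 54.076° = 35.9°.

35.9°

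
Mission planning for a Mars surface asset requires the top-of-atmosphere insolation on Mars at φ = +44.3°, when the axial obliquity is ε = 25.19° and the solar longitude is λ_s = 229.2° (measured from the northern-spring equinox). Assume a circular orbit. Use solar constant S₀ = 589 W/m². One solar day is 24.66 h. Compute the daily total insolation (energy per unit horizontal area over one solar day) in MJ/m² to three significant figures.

Solar declination: sin δ = sin ε · sin λ_s = sin 25.19° × sin 229.2° = -0.32219, so δ = -18.796°.
cos H₀ = −tan(+44.3°) tan(-18.796°) = 0.3321, H₀ = 1.2322 rad.
Bracket: H₀ sin φ sin δ + cos φ cos δ sin H₀ = 1.2322×0.69842×-0.32219 + 0.71569×0.94667×0.94323 = -0.277274 + 0.639059 = 0.361785.
Q̄ = (S₀/π) × [bracket] = (589/π) × 0.361785 = 67.829 W/m².
Daily total = Q̄ × 24.66 h × 3600 s/h = 67.829 × 24.66 × 3600 / 10⁶ = 6.022 MJ/m².

6.02 MJ/m²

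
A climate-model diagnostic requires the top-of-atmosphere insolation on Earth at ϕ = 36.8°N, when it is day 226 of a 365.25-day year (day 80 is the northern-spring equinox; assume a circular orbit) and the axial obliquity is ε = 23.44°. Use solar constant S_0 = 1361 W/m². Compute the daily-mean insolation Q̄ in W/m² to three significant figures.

Solar longitude: L_s = 360° × (226 − 80)/365.25 = 143.901°.
sin δ = sin 23.44° × sin 143.901° = 0.23437, so δ = +13.554°.
cos h₀ = −tan(+36.8°) tan(+13.554°) = -0.1804, h₀ = 1.7521 rad.
Bracket: h₀ sin ϕ sin δ + cos ϕ cos δ sin h₀ = 1.7521×0.59902×0.23437 + 0.80073×0.97215×0.98360 = 0.245981 + 0.765663 = 1.011644.
Q̄ = (S_0/π) × [bracket] = (1361/π) × 1.011644 = 438.3 W/m².

Q̄ ≈ 438 W/m²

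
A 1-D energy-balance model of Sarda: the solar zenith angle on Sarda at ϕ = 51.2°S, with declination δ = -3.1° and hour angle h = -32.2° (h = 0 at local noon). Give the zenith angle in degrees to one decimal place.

cos θ_z = sin ϕ sin δ + cos ϕ cos δ cos h = 0.042146 + 0.529452 = 0.571598.
θ_z = arccos(0.571598) = 55.1°.

θ_z = 55.1°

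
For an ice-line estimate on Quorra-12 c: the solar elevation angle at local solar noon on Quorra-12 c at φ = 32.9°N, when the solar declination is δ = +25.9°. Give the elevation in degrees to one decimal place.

At local noon the hour angle is zero, so the zenith angle equals |φ − δ| = |+32.9° − (+25.900°)| = 7.000°.
Elevation = 90° − 7.000° = 83.0°.

83.0°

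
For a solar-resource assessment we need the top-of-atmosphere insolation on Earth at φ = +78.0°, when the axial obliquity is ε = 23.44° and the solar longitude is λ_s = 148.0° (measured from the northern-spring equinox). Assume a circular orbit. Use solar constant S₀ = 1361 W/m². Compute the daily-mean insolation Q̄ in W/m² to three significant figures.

Solar declination: sin δ = sin ε · sin λ_s = sin 23.44° × sin 148.0° = 0.21080, so δ = +12.169°.
cos H₀ = −tan(+78.0°) tan(+12.169°) = -1.0145 ≤ −1 ⇒ polar day, H₀ = π.
Bracket: H₀ sin φ sin δ + cos φ cos δ sin H₀ = 3.1416×0.97815×0.21080 + 0.20791×0.97753×0.00000 = 0.647779 + 0.000000 = 0.647779.
Q̄ = (S₀/π) × [bracket] = (1361/π) × 0.647779 = 280.6 W/m².

Q̄ ≈ 281 W/m²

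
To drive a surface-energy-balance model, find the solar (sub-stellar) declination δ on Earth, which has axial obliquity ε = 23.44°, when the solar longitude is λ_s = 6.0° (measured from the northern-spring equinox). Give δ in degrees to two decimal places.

sin δ = sin ε · sin λ_s = sin 23.44° × sin 6.0° = 0.041580.
δ = arcsin(0.041580) = +2.38°.

δ = +2.38°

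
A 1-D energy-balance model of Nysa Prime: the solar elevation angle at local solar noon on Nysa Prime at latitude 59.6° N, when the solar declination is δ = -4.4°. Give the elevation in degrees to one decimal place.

26.0°

At local noon the hour angle is zero, so the zenith angle equals |φ − δ| = |+59.6° − (-4.400°)| = 64.000°.
Elevation = 90° − 64.000° = 26.0°.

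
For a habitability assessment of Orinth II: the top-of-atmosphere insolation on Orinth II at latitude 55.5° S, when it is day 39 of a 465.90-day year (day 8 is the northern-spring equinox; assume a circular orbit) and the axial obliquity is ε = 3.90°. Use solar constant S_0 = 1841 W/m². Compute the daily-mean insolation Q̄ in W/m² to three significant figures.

Solar longitude: L_s = 360° × (39 − 8)/465.90 = 23.954°.
sin δ = sin 3.90° × sin 23.954° = 0.02761, so δ = +1.582°.
cos h₀ = −tan(-55.5°) tan(+1.582°) = 0.0402, h₀ = 1.5306 rad.
Bracket: h₀ sin ϕ sin δ + cos ϕ cos δ sin h₀ = 1.5306×-0.82413×0.02761 + 0.56641×0.99962×0.99919 = -0.034828 + 0.565736 = 0.530908.
Q̄ = (S_0/π) × [bracket] = (1841/π) × 0.530908 = 311.1 W/m².

Q̄ ≈ 311 W/m²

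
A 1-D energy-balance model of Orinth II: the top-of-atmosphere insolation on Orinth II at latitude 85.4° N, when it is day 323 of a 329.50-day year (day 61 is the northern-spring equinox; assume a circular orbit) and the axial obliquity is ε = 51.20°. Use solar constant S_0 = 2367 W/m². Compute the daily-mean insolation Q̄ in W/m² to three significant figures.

Solar longitude: L_s = 360° × (323 − 61)/329.50 = 286.252°.
sin δ = sin 51.20° × sin 286.252° = -0.74820, so δ = -48.434°.
cos h₀ = −tan(+85.4°) tan(-48.434°) = 14.0158 ≥ 1 ⇒ polar night, h₀ = 0 and Q̄ = 0.

Q̄ ≈ 0.00 W/m²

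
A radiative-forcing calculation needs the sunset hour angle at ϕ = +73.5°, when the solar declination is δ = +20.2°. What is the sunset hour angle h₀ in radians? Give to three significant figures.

h₀ = 3.14 rad

Sunrise equation: cos h₀ = −tan ϕ · tan δ = -1.2421 ≤ −1, so the Sun never sets (polar day) and h₀ = π.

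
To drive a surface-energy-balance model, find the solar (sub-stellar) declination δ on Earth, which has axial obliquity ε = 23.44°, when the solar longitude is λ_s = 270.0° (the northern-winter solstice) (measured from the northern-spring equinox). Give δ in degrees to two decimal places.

sin δ = sin ε · sin λ_s = sin 23.44° × sin 270.0° = -0.397789.
δ = arcsin(-0.397789) = -23.44°.

δ = -23.44°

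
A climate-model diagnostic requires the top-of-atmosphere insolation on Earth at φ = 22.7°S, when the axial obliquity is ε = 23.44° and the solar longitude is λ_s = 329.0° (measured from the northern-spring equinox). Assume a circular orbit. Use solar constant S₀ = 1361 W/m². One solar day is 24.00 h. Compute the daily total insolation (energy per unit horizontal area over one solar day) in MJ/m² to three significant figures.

Solar declination: sin δ = sin ε · sin λ_s = sin 23.44° × sin 329.0° = -0.20488, so δ = -11.822°.
cos H₀ = −tan(-22.7°) tan(-11.822°) = -0.0876, H₀ = 1.6585 rad.
Bracket: H₀ sin φ sin δ + cos φ cos δ sin H₀ = 1.6585×-0.38591×-0.20488 + 0.92254×0.97879×0.99616 = 0.131130 + 0.899506 = 1.030636.
Q̄ = (S₀/π) × [bracket] = (1361/π) × 1.030636 = 446.49 W/m².
Daily total = Q̄ × 24.00 h × 3600 s/h = 446.49 × 24.00 × 3600 / 10⁶ = 38.58 MJ/m².

38.6 MJ/m²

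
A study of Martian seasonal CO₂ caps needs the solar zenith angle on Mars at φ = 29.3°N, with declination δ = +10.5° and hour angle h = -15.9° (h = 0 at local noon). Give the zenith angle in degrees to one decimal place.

cos θ_z = sin φ sin δ + cos φ cos δ cos h = 0.089183 + 0.824661 = 0.913844.
θ_z = arccos(0.913844) = 24.0°.

θ_z = 24.0°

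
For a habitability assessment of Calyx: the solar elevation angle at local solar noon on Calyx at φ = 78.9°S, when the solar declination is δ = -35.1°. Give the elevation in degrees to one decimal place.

At local noon the hour angle is zero, so the zenith angle equals |φ − δ| = |-78.9° − (-35.100°)| = 43.800°.
Elevation = 90° − 43.800° = 46.2°.

46.2°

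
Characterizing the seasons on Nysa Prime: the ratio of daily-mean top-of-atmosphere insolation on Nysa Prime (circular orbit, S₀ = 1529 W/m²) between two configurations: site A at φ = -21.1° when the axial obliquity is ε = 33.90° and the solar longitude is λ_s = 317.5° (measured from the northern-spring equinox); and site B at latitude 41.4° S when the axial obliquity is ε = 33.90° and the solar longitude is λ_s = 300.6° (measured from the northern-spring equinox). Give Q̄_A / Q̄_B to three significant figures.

Q̄_A / Q̄_B ≈ 0.881

— Configuration A (φ=-21.1°):
Solar declination: sin δ = sin ε · sin λ_s = sin 33.90° × sin 317.5° = -0.37681, so δ = -22.136°.
cos H₀ = −tan(-21.1°) tan(-22.136°) = -0.1570, H₀ = 1.7284 rad.
Bracket: H₀ sin φ sin δ + cos φ cos δ sin H₀ = 1.7284×-0.36000×-0.37681 + 0.93295×0.92629×0.98760 = 0.234460 + 0.853466 = 1.087926.
Q̄ = (S₀/π) × [bracket] = (1529/π) × 1.087926 = 529.49 W/m².
— Configuration B (φ=-41.4°):
Solar declination: sin δ = sin ε · sin λ_s = sin 33.90° × sin 300.6° = -0.48007, so δ = -28.690°.
cos H₀ = −tan(-41.4°) tan(-28.690°) = -0.4825, H₀ = 2.0743 rad.
Bracket: H₀ sin φ sin δ + cos φ cos δ sin H₀ = 2.0743×-0.66131×-0.48007 + 0.75011×0.87723×0.87591 = 0.658539 + 0.576365 = 1.234904.
Q̄ = (S₀/π) × [bracket] = (1529/π) × 1.234904 = 601.02 W/m².
Ratio Q̄_A / Q̄_B = 529.49 / 601.02 = 0.8810.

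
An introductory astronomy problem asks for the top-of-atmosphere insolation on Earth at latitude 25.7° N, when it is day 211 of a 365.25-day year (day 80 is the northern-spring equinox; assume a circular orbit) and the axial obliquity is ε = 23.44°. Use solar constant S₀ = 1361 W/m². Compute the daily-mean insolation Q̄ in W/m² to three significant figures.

Solar longitude: λ_s = 360° × (211 − 80)/365.25 = 129.117°.
sin δ = sin 23.44° × sin 129.117° = 0.30863, so δ = +17.977°.
cos H₀ = −tan(+25.7°) tan(+17.977°) = -0.1562, H₀ = 1.7276 rad.
Bracket: H₀ sin φ sin δ + cos φ cos δ sin H₀ = 1.7276×0.43366×0.30863 + 0.90108×0.95118×0.98773 = 0.231223 + 0.846573 = 1.077796.
Q̄ = (S₀/π) × [bracket] = (1361/π) × 1.077796 = 466.9 W/m².

Q̄ ≈ 467 W/m²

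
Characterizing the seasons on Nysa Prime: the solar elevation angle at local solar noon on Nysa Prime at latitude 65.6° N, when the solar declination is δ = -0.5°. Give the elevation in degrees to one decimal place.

23.9°

At local noon the hour angle is zero, so the zenith angle equals |φ − δ| = |+65.6° − (-0.500°)| = 66.100°.
Elevation = 90° − 66.100° = 23.9°.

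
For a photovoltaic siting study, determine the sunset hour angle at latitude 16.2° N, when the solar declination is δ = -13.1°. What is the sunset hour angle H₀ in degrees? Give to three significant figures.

cos H₀ = −tan φ · tan δ = −tan(+16.2°) × tan(-13.100°) = 0.0676, so H₀ = 1.5031 rad = 86.12°.

H₀ = 86.1°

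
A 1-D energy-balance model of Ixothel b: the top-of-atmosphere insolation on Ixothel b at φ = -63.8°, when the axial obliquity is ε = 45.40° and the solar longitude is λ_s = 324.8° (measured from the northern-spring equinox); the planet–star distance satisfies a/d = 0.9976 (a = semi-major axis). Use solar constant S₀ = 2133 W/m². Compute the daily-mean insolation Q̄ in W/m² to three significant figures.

Q̄ ≈ 788 W/m²

Solar declination: sin δ = sin ε · sin λ_s = sin 45.40° × sin 324.8° = -0.41043, so δ = -24.232°.
cos H₀ = −tan(-63.8°) tan(-24.232°) = -0.9147, H₀ = 2.7256 rad.
Bracket: H₀ sin φ sin δ + cos φ cos δ sin H₀ = 2.7256×-0.89726×-0.41043 + 0.44151×0.91189×0.40411 = 1.003736 + 0.162698 = 1.166434.
Inverse-square distance factor (a/d)² = 0.9976² = 0.995206.
Q̄ = (S₀/π) × 0.995206 × [bracket] = (2133/π) × 0.995206 × 1.166434 = 788.2 W/m².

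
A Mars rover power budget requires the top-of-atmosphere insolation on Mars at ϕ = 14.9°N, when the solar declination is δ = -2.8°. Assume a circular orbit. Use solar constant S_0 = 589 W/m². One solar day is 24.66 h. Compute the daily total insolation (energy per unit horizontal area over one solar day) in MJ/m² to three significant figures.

cos h₀ = −tan(+14.9°) tan(-2.800°) = 0.0130, h₀ = 1.5578 rad.
Bracket: h₀ sin ϕ sin δ + cos ϕ cos δ sin h₀ = 1.5578×0.25713×-0.04885 + 0.96638×0.99881×0.99992 = -0.019567 + 0.965153 = 0.945586.
Q̄ = (S_0/π) × [bracket] = (589/π) × 0.945586 = 177.28 W/m².
Daily total = Q̄ × 24.66 h × 3600 s/h = 177.28 × 24.66 × 3600 / 10⁶ = 15.74 MJ/m².

15.7 MJ/m²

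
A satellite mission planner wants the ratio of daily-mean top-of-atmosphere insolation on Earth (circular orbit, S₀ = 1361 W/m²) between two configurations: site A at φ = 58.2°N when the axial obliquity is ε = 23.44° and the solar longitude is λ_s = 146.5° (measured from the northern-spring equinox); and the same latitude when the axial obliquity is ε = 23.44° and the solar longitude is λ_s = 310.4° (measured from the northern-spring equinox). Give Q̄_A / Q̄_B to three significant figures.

Q̄_A / Q̄_B ≈ 5.09

— Configuration A (φ=+58.2°):
Solar declination: sin δ = sin ε · sin λ_s = sin 23.44° × sin 146.5° = 0.21955, so δ = +12.683°.
cos H₀ = −tan(+58.2°) tan(+12.683°) = -0.3630, H₀ = 1.9422 rad.
Bracket: H₀ sin φ sin δ + cos φ cos δ sin H₀ = 1.9422×0.84989×0.21955 + 0.52696×0.97560×0.93180 = 0.362402 + 0.479040 = 0.841442.
Q̄ = (S₀/π) × [bracket] = (1361/π) × 0.841442 = 364.53 W/m².
— Configuration B (φ=+58.2°):
Solar declination: sin δ = sin ε · sin λ_s = sin 23.44° × sin 310.4° = -0.30293, so δ = -17.634°.
cos H₀ = −tan(+58.2°) tan(-17.634°) = 0.5127, H₀ = 1.0325 rad.
Bracket: H₀ sin φ sin δ + cos φ cos δ sin H₀ = 1.0325×0.84989×-0.30293 + 0.52696×0.95301×0.85859 = -0.265825 + 0.431182 = 0.165357.
Q̄ = (S₀/π) × [bracket] = (1361/π) × 0.165357 = 71.636 W/m².
Ratio Q̄_A / Q̄_B = 364.53 / 71.636 = 5.089.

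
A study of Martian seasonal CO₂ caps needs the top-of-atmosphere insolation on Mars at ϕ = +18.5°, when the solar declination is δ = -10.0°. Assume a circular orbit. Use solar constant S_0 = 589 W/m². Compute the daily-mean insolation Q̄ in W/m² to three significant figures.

cos h₀ = −tan(+18.5°) tan(-10.000°) = 0.0590, h₀ = 1.5118 rad.
Bracket: h₀ sin ϕ sin δ + cos ϕ cos δ sin h₀ = 1.5118×0.31730×-0.17365 + 0.94832×0.98481×0.99826 = -0.083299 + 0.932290 = 0.848991.
Q̄ = (S_0/π) × [bracket] = (589/π) × 0.848991 = 159.2 W/m².

Q̄ ≈ 159 W/m²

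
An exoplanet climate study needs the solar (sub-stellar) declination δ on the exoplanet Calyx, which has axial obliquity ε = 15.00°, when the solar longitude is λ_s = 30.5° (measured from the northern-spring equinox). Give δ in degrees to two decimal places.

δ = +7.55°

sin δ = sin ε · sin λ_s = sin 15.00° × sin 30.5° = 0.131361.
δ = arcsin(0.131361) = +7.55°.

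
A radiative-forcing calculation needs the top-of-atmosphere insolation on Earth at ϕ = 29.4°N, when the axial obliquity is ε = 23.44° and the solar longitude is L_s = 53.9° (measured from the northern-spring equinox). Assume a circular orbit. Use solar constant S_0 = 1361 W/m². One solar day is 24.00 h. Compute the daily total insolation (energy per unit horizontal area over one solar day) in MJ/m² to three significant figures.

40.7 MJ/m²

Solar declination: sin δ = sin ε · sin L_s = sin 23.44° × sin 53.9° = 0.32141, so δ = +18.748°.
cos h₀ = −tan(+29.4°) tan(+18.748°) = -0.1913, h₀ = 1.7632 rad.
Bracket: h₀ sin ϕ sin δ + cos ϕ cos δ sin h₀ = 1.7632×0.49090×0.32141 + 0.87121×0.94694×0.98154 = 0.278198 + 0.809754 = 1.087952.
Q̄ = (S_0/π) × [bracket] = (1361/π) × 1.087952 = 471.32 W/m².
Daily total = Q̄ × 24.00 h × 3600 s/h = 471.32 × 24.00 × 3600 / 10⁶ = 40.72 MJ/m².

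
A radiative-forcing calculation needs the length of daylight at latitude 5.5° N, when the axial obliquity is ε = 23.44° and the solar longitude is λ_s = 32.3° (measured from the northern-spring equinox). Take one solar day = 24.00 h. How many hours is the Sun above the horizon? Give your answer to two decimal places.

12.16 h

Solar declination: sin δ = sin ε · sin λ_s = sin 23.44° × sin 32.3° = 0.21256, so δ = +12.272°.
cos H₀ = −tan φ · tan δ = −tan(+5.5°) × tan(+12.272°) = -0.0209, so H₀ = 1.5917 rad = 91.20°.
Daylight = 2H₀/(2π) × 24.00 h = (1.5917/π) × 24.00 = 12.16 h.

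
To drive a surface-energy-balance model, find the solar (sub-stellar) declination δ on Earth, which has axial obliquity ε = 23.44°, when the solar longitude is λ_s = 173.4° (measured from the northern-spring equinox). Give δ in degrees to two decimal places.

sin δ = sin ε · sin λ_s = sin 23.44° × sin 173.4° = 0.045721.
δ = arcsin(0.045721) = +2.62°.

δ = +2.62°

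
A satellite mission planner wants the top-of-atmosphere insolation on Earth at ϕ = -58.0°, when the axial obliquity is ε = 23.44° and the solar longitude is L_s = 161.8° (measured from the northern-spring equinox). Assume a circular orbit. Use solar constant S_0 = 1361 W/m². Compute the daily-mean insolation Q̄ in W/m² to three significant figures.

Solar declination: sin δ = sin ε · sin L_s = sin 23.44° × sin 161.8° = 0.12424, so δ = +7.137°.
cos h₀ = −tan(-58.0°) tan(+7.137°) = 0.2004, h₀ = 1.3690 rad.
Bracket: h₀ sin ϕ sin δ + cos ϕ cos δ sin h₀ = 1.3690×-0.84805×0.12424 + 0.52992×0.99225×0.97972 = -0.144240 + 0.515150 = 0.370910.
Q̄ = (S_0/π) × [bracket] = (1361/π) × 0.370910 = 160.7 W/m².

Q̄ ≈ 161 W/m²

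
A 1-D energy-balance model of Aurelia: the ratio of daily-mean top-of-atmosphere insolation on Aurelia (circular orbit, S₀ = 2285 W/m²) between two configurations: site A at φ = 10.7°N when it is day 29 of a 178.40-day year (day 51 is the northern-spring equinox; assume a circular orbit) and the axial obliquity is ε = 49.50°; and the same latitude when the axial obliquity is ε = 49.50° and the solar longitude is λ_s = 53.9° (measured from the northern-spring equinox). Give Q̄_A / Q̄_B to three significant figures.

— Configuration A (φ=+10.7°):
Solar longitude: λ_s = 360° × (29 − 51)/178.40 = -44.395°, i.e. -44.395° + 360° = 315.605°.
sin δ = sin 49.50° × sin 315.605° = -0.53198, so δ = -32.139°.
cos H₀ = −tan(+10.7°) tan(-32.139°) = 0.1187, H₀ = 1.4518 rad.
Bracket: H₀ sin φ sin δ + cos φ cos δ sin H₀ = 1.4518×0.18567×-0.53198 + 0.98261×0.84676×0.99293 = -0.143398 + 0.826152 = 0.682754.
Q̄ = (S₀/π) × [bracket] = (2285/π) × 0.682754 = 496.59 W/m².
— Configuration B (φ=+10.7°):
Solar declination: sin δ = sin ε · sin λ_s = sin 49.50° × sin 53.9° = 0.61440, so δ = +37.908°.
cos H₀ = −tan(+10.7°) tan(+37.908°) = -0.1471, H₀ = 1.7185 rad.
Bracket: H₀ sin φ sin δ + cos φ cos δ sin H₀ = 1.7185×0.18567×0.61440 + 0.98261×0.78899×0.98912 = 0.196039 + 0.766835 = 0.962874.
Q̄ = (S₀/π) × [bracket] = (2285/π) × 0.962874 = 700.33 W/m².
Ratio Q̄_A / Q̄_B = 496.59 / 700.33 = 0.7091.

Q̄_A / Q̄_B ≈ 0.709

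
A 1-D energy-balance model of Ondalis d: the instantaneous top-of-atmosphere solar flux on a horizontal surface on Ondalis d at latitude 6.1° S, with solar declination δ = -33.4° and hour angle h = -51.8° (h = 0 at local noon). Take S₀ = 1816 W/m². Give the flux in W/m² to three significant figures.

1.04e+03 W/m²

cos θ_z = sin φ sin δ + cos φ cos δ cos h = 0.058496 + 0.513354 = 0.571850.
Flux = S₀ · cos θ_z = 1816 × 0.571850 = 1038 W/m².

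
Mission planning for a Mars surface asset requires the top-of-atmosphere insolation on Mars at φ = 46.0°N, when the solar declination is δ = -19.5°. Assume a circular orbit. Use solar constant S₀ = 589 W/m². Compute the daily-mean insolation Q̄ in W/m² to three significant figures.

cos H₀ = −tan(+46.0°) tan(-19.500°) = 0.3667, H₀ = 1.1953 rad.
Bracket: H₀ sin φ sin δ + cos φ cos δ sin H₀ = 1.1953×0.71934×-0.33381 + 0.69466×0.94264×0.93034 = -0.287019 + 0.609200 = 0.322181.
Q̄ = (S₀/π) × [bracket] = (589/π) × 0.322181 = 60.40 W/m².

Q̄ ≈ 60.4 W/m²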